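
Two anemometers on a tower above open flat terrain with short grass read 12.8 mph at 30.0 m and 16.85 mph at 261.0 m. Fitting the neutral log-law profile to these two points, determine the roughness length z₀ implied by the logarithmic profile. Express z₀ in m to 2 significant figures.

Log law: V(z) ∝ ln(z/z₀). With r = V₁/V₂ = 12.8/16.85 = 0.75964,
r · ln(z₂/z₀) = ln(z₁/z₀) ⇒ ln z₀ = (ln z₁ − r·ln z₂)/(1 − r)
ln z₀ = (3.40120 − 0.75964×5.56452) / 0.24036 = -3.4360
z₀ = exp(-3.4360) = 0.03219 m

z₀ ≈ 0.032 m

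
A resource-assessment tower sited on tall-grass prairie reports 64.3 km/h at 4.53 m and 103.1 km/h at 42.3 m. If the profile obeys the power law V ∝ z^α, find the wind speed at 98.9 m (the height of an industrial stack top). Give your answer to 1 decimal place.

123.4 km/h

First find α: α = ln(V₂/V₁)/ln(z₂/z₁) = ln(103.1/64.3)/ln(42.3/4.53) = 0.47214/2.23407 = 0.2113
Extrapolate from 42.3 m to 98.9 m: V₃ = 103.1 × (98.9/42.3)^0.2113 = 103.1 × 1.1966 = 123.3705 km/h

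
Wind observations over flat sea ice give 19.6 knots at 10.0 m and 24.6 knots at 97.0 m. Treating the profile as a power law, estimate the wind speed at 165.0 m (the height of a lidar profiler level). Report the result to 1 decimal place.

25.9 knots

First find α: α = ln(V₂/V₁)/ln(z₂/z₁) = ln(24.6/19.6)/ln(97.0/10.0) = 0.22722/2.27213 = 0.1000
Extrapolate from 97.0 m to 165.0 m: V₃ = 24.6 × (165.0/97.0)^0.1000 = 24.6 × 1.0546 = 25.9422 knots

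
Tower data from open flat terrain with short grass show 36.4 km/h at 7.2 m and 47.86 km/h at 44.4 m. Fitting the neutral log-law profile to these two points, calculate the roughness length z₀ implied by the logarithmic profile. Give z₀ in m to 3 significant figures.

Log law: V(z) ∝ ln(z/z₀). With r = V₁/V₂ = 36.4/47.86 = 0.76055,
r · ln(z₂/z₀) = ln(z₁/z₀) ⇒ ln z₀ = (ln z₁ − r·ln z₂)/(1 − r)
ln z₀ = (1.97408 − 0.76055×3.79324) / 0.23945 = -3.8040
z₀ = exp(-3.8040) = 0.02228 m

z₀ ≈ 0.0223 m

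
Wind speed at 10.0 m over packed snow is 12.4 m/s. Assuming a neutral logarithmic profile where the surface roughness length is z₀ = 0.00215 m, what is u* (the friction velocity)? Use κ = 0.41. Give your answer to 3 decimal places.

u* ≈ 0.602 m/s

Log law: V(z) = (u*/κ) · ln(z/z₀) ⇒ u* = κ · V / ln(z/z₀)
u* = 0.41 × 12.4 / ln(10.0/0.00215) = 0.41 × 12.4 / 8.4449
   = 5.0840 / 8.4449 = 0.6020 m/s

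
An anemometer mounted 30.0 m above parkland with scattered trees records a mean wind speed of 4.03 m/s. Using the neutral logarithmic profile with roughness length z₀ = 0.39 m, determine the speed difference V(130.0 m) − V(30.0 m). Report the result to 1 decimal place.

1.4 m/s

Log law: V₂ = V₁ · ln(z₂/z₀)/ln(z₁/z₀) = 4.03 × 5.8091/4.3428 = 5.3907 m/s
ΔV = 5.3907 − 4.03 = 1.3607 m/s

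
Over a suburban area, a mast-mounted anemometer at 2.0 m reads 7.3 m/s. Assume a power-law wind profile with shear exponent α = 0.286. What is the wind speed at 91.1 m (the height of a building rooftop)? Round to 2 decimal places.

Power-law profile: V₂ = V₁ · (z₂/z₁)^α
V₂ = 7.3 × (91.1/2.0)^0.286 = 7.3 × (45.5500)^0.286
    = 7.3 × 2.9808 = 21.7596 m/s

21.76 m/s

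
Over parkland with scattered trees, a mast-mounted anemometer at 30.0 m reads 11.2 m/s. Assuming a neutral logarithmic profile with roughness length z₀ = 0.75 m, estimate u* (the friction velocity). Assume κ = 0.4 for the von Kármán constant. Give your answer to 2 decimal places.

u* ≈ 1.21 m/s

Log law: V(z) = (u*/κ) · ln(z/z₀) ⇒ u* = κ · V / ln(z/z₀)
u* = 0.4 × 11.2 / ln(30.0/0.75) = 0.4 × 11.2 / 3.6889
   = 4.4800 / 3.6889 = 1.2145 m/s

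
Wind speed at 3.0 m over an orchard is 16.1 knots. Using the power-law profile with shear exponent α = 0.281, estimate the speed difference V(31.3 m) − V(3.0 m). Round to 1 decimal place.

Power law: V₂ = V₁ · (z₂/z₁)^α = 16.1 × (10.4333)^0.281 = 31.1174 knots
ΔV = 31.1174 − 16.1 = 15.0174 knots

15.0 knots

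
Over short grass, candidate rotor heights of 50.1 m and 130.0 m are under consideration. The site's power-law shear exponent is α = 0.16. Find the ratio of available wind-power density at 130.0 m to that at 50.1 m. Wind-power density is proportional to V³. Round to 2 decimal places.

Speed ratio: V_B/V_A = (z_B/z_A)^α = (130.0/50.1)^0.16 = (2.5948)^0.16 = 1.16481
Power-density ratio: P_B/P_A = (V_B/V_A)³ = (1.16481)³ = 1.58041

1.58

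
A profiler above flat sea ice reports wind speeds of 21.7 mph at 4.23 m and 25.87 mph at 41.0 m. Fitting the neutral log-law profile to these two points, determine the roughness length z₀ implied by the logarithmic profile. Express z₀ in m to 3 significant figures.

z₀ ≈ 0.0000311 m

Log law: V(z) ∝ ln(z/z₀). With r = V₁/V₂ = 21.7/25.87 = 0.83881,
r · ln(z₂/z₀) = ln(z₁/z₀) ⇒ ln z₀ = (ln z₁ − r·ln z₂)/(1 − r)
ln z₀ = (1.44220 − 0.83881×3.71357) / 0.16119 = -10.3776
z₀ = exp(-10.3776) = 0.00003112 m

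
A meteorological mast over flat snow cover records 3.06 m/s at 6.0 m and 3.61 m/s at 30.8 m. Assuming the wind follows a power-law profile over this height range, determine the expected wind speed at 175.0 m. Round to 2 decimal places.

First find α: α = ln(V₂/V₁)/ln(z₂/z₁) = ln(3.61/3.06)/ln(30.8/6.0) = 0.16529/1.63576 = 0.1010
Extrapolate from 30.8 m to 175.0 m: V₃ = 3.61 × (175.0/30.8)^0.1010 = 3.61 × 1.1919 = 4.3028 m/s

4.30 m/s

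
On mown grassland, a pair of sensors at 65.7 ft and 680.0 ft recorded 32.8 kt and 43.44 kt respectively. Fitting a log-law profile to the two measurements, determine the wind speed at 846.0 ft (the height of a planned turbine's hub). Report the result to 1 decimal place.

Log law: V ∝ ln(z/z₀). From the pair, with r = V₁/V₂ = 0.75506,
ln z₀ = (ln z₁ − r·ln z₂)/(1 − r) = (4.1851 − 0.75506×6.5221)/0.24494 = -3.0192 → z₀ = 0.04884 ft
V₃ = V₁ · ln(z₃/z₀)/ln(z₁/z₀) = 32.8 × 9.7597/7.2043 = 44.4345 kt

44.4 kt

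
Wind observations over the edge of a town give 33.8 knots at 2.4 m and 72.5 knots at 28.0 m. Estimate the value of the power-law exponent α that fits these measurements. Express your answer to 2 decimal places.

α ≈ 0.31

Power law: V₂/V₁ = (z₂/z₁)^α ⇒ α = ln(V₂/V₁) / ln(z₂/z₁)
α = ln(72.5/33.8) / ln(28.0/2.4) = ln(2.1450) / ln(11.6667)
  = 0.76313 / 2.45674 = 0.31063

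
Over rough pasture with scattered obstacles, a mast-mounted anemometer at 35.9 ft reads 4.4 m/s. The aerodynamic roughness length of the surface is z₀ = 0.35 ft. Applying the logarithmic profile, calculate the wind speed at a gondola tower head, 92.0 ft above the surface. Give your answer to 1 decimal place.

5.3 m/s

Log law: V(z) ∝ ln(z/z₀), so V₂/V₁ = ln(z₂/z₀) / ln(z₁/z₀).
ln(92.0/0.35) = 5.5716, ln(35.9/0.35) = 4.6306
V₂ = 4.4 × 5.5716/4.6306 = 4.4 × 1.2032 = 5.2942 m/s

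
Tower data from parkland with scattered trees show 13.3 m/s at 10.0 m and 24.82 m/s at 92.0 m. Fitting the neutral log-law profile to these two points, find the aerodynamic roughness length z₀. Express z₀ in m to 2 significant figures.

Log law: V(z) ∝ ln(z/z₀). With r = V₁/V₂ = 13.3/24.82 = 0.53586,
r · ln(z₂/z₀) = ln(z₁/z₀) ⇒ ln z₀ = (ln z₁ − r·ln z₂)/(1 − r)
ln z₀ = (2.30259 − 0.53586×4.52179) / 0.46414 = -0.2595
z₀ = exp(-0.2595) = 0.7714 m

z₀ ≈ 0.77 m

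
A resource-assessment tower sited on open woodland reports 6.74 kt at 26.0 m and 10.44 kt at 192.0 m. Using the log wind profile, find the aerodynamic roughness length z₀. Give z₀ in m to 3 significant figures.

z₀ ≈ 0.681 m

Log law: V(z) ∝ ln(z/z₀). With r = V₁/V₂ = 6.74/10.44 = 0.64559,
r · ln(z₂/z₀) = ln(z₁/z₀) ⇒ ln z₀ = (ln z₁ − r·ln z₂)/(1 − r)
ln z₀ = (3.25810 − 0.64559×5.25750) / 0.35441 = -0.3841
z₀ = exp(-0.3841) = 0.6811 m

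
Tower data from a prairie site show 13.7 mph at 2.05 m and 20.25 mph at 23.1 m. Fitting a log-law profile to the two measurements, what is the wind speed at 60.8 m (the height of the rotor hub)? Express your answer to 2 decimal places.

22.87 mph

Log law: V ∝ ln(z/z₀). From the pair, with r = V₁/V₂ = 0.67654,
ln z₀ = (ln z₁ − r·ln z₂)/(1 − r) = (0.7178 − 0.67654×3.1398)/0.32346 = -4.3480 → z₀ = 0.01293 m
V₃ = V₁ · ln(z₃/z₀)/ln(z₁/z₀) = 13.7 × 8.4556/5.0658 = 22.8672 mph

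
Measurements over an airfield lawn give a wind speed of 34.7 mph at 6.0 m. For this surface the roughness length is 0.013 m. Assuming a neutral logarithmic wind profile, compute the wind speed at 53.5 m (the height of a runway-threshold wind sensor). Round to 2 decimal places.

Log law: V(z) ∝ ln(z/z₀), so V₂/V₁ = ln(z₂/z₀) / ln(z₁/z₀).
ln(53.5/0.013) = 8.3225, ln(6.0/0.013) = 6.1346
V₂ = 34.7 × 8.3225/6.1346 = 34.7 × 1.3567 = 47.0759 mph

47.08 mph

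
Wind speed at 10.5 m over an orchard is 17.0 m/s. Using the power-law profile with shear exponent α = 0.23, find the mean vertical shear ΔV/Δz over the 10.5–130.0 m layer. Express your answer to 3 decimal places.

0.111 m/s/m

Power law: V₂ = V₁ · (z₂/z₁)^α = 17.0 × (12.3810)^0.23 = 30.3237 m/s
ΔV/Δz = (30.3237 − 17.0)/(130.0 − 10.5) = 13.3237/119.5000 = 0.11150 m/s/m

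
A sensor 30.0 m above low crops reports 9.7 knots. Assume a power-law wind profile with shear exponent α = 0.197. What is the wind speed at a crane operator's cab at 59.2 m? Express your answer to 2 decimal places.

11.09 knots

Power-law profile: V₂ = V₁ · (z₂/z₁)^α
V₂ = 9.7 × (59.2/30.0)^0.197 = 9.7 × (1.9733)^0.197
    = 9.7 × 1.1433 = 11.0899 knots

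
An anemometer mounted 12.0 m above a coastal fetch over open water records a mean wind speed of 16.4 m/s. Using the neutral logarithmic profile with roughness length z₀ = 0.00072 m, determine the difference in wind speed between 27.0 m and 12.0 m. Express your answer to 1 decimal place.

1.4 m/s

Log law: V₂ = V₁ · ln(z₂/z₀)/ln(z₁/z₀) = 16.4 × 10.5321/9.7212 = 17.7681 m/s
ΔV = 17.7681 − 16.4 = 1.3681 m/s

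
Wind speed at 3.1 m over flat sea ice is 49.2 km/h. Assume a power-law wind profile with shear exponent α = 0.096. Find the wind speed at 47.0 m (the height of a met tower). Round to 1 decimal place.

63.9 km/h

Power-law profile: V₂ = V₁ · (z₂/z₁)^α
V₂ = 49.2 × (47.0/3.1)^0.096 = 49.2 × (15.1613)^0.096
    = 49.2 × 1.2982 = 63.8728 km/h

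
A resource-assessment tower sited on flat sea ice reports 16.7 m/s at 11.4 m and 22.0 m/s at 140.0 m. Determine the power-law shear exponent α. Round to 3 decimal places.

α ≈ 0.110

Power law: V₂/V₁ = (z₂/z₁)^α ⇒ α = ln(V₂/V₁) / ln(z₂/z₁)
α = ln(22.0/16.7) / ln(140.0/11.4) = ln(1.3174) / ln(12.2807)
  = 0.27563 / 2.50803 = 0.10990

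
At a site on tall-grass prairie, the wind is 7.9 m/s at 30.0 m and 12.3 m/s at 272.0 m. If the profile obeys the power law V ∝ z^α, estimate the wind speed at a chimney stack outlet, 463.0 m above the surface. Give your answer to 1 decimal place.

First find α: α = ln(V₂/V₁)/ln(z₂/z₁) = ln(12.3/7.9)/ln(272.0/30.0) = 0.44274/2.20460 = 0.2008
Extrapolate from 272.0 m to 463.0 m: V₃ = 12.3 × (463.0/272.0)^0.2008 = 12.3 × 1.1127 = 13.6867 m/s

13.7 m/s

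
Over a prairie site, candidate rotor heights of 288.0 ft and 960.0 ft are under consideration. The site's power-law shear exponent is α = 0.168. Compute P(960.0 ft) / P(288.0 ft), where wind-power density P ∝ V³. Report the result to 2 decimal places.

1.83

Speed ratio: V_B/V_A = (z_B/z_A)^α = (960.0/288.0)^0.168 = (3.3333)^0.168 = 1.22418
Power-density ratio: P_B/P_A = (V_B/V_A)³ = (1.22418)³ = 1.83456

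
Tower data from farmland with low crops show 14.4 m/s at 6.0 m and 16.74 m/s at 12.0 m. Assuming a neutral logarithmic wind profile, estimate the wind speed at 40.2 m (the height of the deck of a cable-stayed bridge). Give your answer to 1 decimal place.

Log law: V ∝ ln(z/z₀). From the pair, with r = V₁/V₂ = 0.86022,
ln z₀ = (ln z₁ − r·ln z₂)/(1 − r) = (1.7918 − 0.86022×2.4849)/0.13978 = -2.4738 → z₀ = 0.08427 m
V₃ = V₁ · ln(z₃/z₀)/ln(z₁/z₀) = 14.4 × 6.1676/4.2655 = 20.8213 m/s

20.8 m/s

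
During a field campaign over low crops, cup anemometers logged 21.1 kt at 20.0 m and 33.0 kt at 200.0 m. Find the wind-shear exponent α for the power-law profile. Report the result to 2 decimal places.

Power law: V₂/V₁ = (z₂/z₁)^α ⇒ α = ln(V₂/V₁) / ln(z₂/z₁)
α = ln(33.0/21.1) / ln(200.0/20.0) = ln(1.5640) / ln(10.0000)
  = 0.44723 / 2.30259 = 0.19423

α ≈ 0.19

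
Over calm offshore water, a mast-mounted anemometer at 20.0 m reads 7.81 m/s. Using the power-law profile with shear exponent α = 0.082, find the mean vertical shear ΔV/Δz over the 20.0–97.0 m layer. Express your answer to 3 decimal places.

Power law: V₂ = V₁ · (z₂/z₁)^α = 7.81 × (4.8500)^0.082 = 8.8896 m/s
ΔV/Δz = (8.8896 − 7.81)/(97.0 − 20.0) = 1.0796/77.0000 = 0.01402 m/s/m

0.014 m/s/m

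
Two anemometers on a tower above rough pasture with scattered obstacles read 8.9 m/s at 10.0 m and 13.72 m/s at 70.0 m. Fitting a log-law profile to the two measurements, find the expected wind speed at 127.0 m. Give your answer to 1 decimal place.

Log law: V ∝ ln(z/z₀). From the pair, with r = V₁/V₂ = 0.64869,
ln z₀ = (ln z₁ − r·ln z₂)/(1 − r) = (2.3026 − 0.64869×4.2485)/0.35131 = -1.2905 → z₀ = 0.2751 m
V₃ = V₁ · ln(z₃/z₀)/ln(z₁/z₀) = 8.9 × 6.1347/3.5931 = 15.1955 m/s

15.2 m/s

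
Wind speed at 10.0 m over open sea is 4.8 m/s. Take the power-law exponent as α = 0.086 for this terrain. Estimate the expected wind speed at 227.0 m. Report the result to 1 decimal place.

6.3 m/s

Power-law profile: V₂ = V₁ · (z₂/z₁)^α
V₂ = 4.8 × (227.0/10.0)^0.086 = 4.8 × (22.7000)^0.086
    = 4.8 × 1.3080 = 6.2786 m/s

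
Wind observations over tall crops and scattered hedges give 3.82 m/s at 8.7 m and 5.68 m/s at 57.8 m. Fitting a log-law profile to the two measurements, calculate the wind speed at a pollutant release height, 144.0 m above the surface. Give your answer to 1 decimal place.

6.6 m/s

Log law: V ∝ ln(z/z₀). From the pair, with r = V₁/V₂ = 0.67254,
ln z₀ = (ln z₁ − r·ln z₂)/(1 − r) = (2.1633 − 0.67254×4.0570)/0.32746 = -1.7258 → z₀ = 0.1780 m
V₃ = V₁ · ln(z₃/z₀)/ln(z₁/z₀) = 3.82 × 6.6956/3.8891 = 6.5766 m/s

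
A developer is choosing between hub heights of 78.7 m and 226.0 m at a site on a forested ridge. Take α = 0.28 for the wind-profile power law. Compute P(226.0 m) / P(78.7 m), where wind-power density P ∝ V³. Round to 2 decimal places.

Speed ratio: V_B/V_A = (z_B/z_A)^α = (226.0/78.7)^0.28 = (2.8717)^0.28 = 1.34362
Power-density ratio: P_B/P_A = (V_B/V_A)³ = (1.34362)³ = 2.42567

2.43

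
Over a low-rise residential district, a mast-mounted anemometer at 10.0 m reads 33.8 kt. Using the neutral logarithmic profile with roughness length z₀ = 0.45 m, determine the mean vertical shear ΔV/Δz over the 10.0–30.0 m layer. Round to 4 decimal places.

Log law: V₂ = V₁ · ln(z₂/z₀)/ln(z₁/z₀) = 33.8 × 4.1997/3.1011 = 45.7742 kt
ΔV/Δz = (45.7742 − 33.8)/(30.0 − 10.0) = 11.9742/20.0000 = 0.59871 kt/m

0.5987 kt/m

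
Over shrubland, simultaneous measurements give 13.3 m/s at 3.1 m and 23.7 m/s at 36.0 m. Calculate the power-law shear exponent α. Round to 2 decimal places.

α ≈ 0.24

Power law: V₂/V₁ = (z₂/z₁)^α ⇒ α = ln(V₂/V₁) / ln(z₂/z₁)
α = ln(23.7/13.3) / ln(36.0/3.1) = ln(1.7820) / ln(11.6129)
  = 0.57771 / 2.45212 = 0.23560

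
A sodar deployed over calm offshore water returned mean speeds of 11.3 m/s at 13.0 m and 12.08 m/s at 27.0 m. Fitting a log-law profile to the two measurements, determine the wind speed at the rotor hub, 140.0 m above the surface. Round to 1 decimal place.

Log law: V ∝ ln(z/z₀). From the pair, with r = V₁/V₂ = 0.93543,
ln z₀ = (ln z₁ − r·ln z₂)/(1 − r) = (2.5649 − 0.93543×3.2958)/0.06457 = -8.0235 → z₀ = 0.0003277 m
V₃ = V₁ · ln(z₃/z₀)/ln(z₁/z₀) = 11.3 × 12.9652/10.5885 = 13.8364 m/s

13.8 m/s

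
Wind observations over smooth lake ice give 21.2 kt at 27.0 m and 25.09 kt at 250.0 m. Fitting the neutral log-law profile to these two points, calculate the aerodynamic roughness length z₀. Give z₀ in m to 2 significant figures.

Log law: V(z) ∝ ln(z/z₀). With r = V₁/V₂ = 21.2/25.09 = 0.84496,
r · ln(z₂/z₀) = ln(z₁/z₀) ⇒ ln z₀ = (ln z₁ − r·ln z₂)/(1 − r)
ln z₀ = (3.29584 − 0.84496×5.52146) / 0.15504 = -8.8335
z₀ = exp(-8.8335) = 0.0001458 m

z₀ ≈ 0.00015 m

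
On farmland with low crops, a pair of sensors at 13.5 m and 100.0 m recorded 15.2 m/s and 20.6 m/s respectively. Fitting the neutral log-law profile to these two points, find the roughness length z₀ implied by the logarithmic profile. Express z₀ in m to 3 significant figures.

z₀ ≈ 0.0481 m

Log law: V(z) ∝ ln(z/z₀). With r = V₁/V₂ = 15.2/20.6 = 0.73786,
r · ln(z₂/z₀) = ln(z₁/z₀) ⇒ ln z₀ = (ln z₁ − r·ln z₂)/(1 − r)
ln z₀ = (2.60269 − 0.73786×4.60517) / 0.26214 = -3.0339
z₀ = exp(-3.0339) = 0.04813 m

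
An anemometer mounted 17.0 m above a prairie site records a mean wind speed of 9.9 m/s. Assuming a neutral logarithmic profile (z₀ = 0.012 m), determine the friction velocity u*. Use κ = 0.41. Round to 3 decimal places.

Log law: V(z) = (u*/κ) · ln(z/z₀) ⇒ u* = κ · V / ln(z/z₀)
u* = 0.41 × 9.9 / ln(17.0/0.012) = 0.41 × 9.9 / 7.2561
   = 4.0590 / 7.2561 = 0.5594 m/s

u* ≈ 0.559 m/s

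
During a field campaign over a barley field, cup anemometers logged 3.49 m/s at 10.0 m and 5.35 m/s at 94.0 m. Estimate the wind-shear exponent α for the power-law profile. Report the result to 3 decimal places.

α ≈ 0.191

Power law: V₂/V₁ = (z₂/z₁)^α ⇒ α = ln(V₂/V₁) / ln(z₂/z₁)
α = ln(5.35/3.49) / ln(94.0/10.0) = ln(1.5330) / ln(9.4000)
  = 0.42719 / 2.24071 = 0.19065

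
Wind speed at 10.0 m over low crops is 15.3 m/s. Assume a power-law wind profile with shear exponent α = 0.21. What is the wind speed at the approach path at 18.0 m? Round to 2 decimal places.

17.31 m/s

Power-law profile: V₂ = V₁ · (z₂/z₁)^α
V₂ = 15.3 × (18.0/10.0)^0.21 = 15.3 × (1.8000)^0.21
    = 15.3 × 1.1314 = 17.3101 m/s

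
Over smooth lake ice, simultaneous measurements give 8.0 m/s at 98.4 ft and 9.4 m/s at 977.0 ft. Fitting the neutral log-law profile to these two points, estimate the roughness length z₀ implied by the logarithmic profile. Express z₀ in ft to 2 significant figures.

z₀ ≈ 0.00020 ft

Log law: V(z) ∝ ln(z/z₀). With r = V₁/V₂ = 8.0/9.4 = 0.85106,
r · ln(z₂/z₀) = ln(z₁/z₀) ⇒ ln z₀ = (ln z₁ − r·ln z₂)/(1 − r)
ln z₀ = (4.58904 − 0.85106×6.88449) / 0.14894 = -8.5278
z₀ = exp(-8.5278) = 0.0001979 ft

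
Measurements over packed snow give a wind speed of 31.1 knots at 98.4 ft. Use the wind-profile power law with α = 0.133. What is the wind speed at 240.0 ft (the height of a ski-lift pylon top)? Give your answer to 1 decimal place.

Power-law profile: V₂ = V₁ · (z₂/z₁)^α
V₂ = 31.1 × (240.0/98.4)^0.133 = 31.1 × (2.4390)^0.133
    = 31.1 × 1.1259 = 35.0155 knots

35.0 knots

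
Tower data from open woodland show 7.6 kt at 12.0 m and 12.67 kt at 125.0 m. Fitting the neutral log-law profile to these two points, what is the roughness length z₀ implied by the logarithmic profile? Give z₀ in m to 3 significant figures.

z₀ ≈ 0.358 m

Log law: V(z) ∝ ln(z/z₀). With r = V₁/V₂ = 7.6/12.67 = 0.59984,
r · ln(z₂/z₀) = ln(z₁/z₀) ⇒ ln z₀ = (ln z₁ − r·ln z₂)/(1 − r)
ln z₀ = (2.48491 − 0.59984×4.82831) / 0.40016 = -1.0279
z₀ = exp(-1.0279) = 0.3578 m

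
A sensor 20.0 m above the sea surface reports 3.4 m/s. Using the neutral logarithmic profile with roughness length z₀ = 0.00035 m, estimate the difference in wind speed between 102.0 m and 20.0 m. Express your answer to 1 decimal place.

0.5 m/s

Log law: V₂ = V₁ · ln(z₂/z₀)/ln(z₁/z₀) = 3.4 × 12.5826/10.9533 = 3.9057 m/s
ΔV = 3.9057 − 3.4 = 0.5057 m/s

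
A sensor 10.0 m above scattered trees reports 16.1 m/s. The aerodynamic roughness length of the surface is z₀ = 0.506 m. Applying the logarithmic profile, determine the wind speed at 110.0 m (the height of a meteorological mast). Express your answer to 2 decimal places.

29.04 m/s

Log law: V(z) ∝ ln(z/z₀), so V₂/V₁ = ln(z₂/z₀) / ln(z₁/z₀).
ln(110.0/0.506) = 5.3817, ln(10.0/0.506) = 2.9838
V₂ = 16.1 × 5.3817/2.9838 = 16.1 × 1.8036 = 29.0386 m/s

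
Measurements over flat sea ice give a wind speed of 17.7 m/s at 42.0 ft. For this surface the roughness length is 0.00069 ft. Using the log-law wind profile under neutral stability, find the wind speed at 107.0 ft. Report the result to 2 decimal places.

19.20 m/s

Log law: V(z) ∝ ln(z/z₀), so V₂/V₁ = ln(z₂/z₀) / ln(z₁/z₀).
ln(107.0/0.00069) = 11.9516, ln(42.0/0.00069) = 11.0165
V₂ = 17.7 × 11.9516/11.0165 = 17.7 × 1.0849 = 19.2025 m/s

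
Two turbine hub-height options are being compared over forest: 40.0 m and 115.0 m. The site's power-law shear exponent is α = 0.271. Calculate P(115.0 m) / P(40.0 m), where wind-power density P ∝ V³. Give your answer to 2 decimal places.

2.36

Speed ratio: V_B/V_A = (z_B/z_A)^α = (115.0/40.0)^0.271 = (2.8750)^0.271 = 1.33135
Power-density ratio: P_B/P_A = (V_B/V_A)³ = (1.33135)³ = 2.35979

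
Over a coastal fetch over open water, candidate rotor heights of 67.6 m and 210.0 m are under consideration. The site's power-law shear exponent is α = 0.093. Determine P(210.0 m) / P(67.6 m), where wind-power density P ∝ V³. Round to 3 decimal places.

1.372

Speed ratio: V_B/V_A = (z_B/z_A)^α = (210.0/67.6)^0.093 = (3.1065)^0.093 = 1.11117
Power-density ratio: P_B/P_A = (V_B/V_A)³ = (1.11117)³ = 1.37197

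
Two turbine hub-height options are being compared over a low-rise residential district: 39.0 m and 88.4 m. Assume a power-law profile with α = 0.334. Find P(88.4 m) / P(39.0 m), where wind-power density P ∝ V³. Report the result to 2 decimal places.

2.27

Speed ratio: V_B/V_A = (z_B/z_A)^α = (88.4/39.0)^0.334 = (2.2667)^0.334 = 1.31432
Power-density ratio: P_B/P_A = (V_B/V_A)³ = (1.31432)³ = 2.27038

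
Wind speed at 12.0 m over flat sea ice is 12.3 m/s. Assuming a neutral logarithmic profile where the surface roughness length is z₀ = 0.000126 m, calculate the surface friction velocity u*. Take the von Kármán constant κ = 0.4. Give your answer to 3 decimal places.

Log law: V(z) = (u*/κ) · ln(z/z₀) ⇒ u* = κ · V / ln(z/z₀)
u* = 0.4 × 12.3 / ln(12.0/0.000126) = 0.4 × 12.3 / 11.4641
   = 4.9200 / 11.4641 = 0.4292 m/s

u* ≈ 0.429 m/s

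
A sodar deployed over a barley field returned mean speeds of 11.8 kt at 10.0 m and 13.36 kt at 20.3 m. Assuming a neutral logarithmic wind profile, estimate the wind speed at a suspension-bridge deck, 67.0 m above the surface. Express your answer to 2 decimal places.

Log law: V ∝ ln(z/z₀). From the pair, with r = V₁/V₂ = 0.88323,
ln z₀ = (ln z₁ − r·ln z₂)/(1 − r) = (2.3026 − 0.88323×3.0106)/0.11677 = -3.0531 → z₀ = 0.04721 m
V₃ = V₁ · ln(z₃/z₀)/ln(z₁/z₀) = 11.8 × 7.2578/5.3557 = 15.9909 kt

15.99 kt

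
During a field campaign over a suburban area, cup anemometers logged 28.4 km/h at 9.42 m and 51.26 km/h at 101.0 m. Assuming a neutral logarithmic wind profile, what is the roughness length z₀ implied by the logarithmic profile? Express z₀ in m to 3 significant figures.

Log law: V(z) ∝ ln(z/z₀). With r = V₁/V₂ = 28.4/51.26 = 0.55404,
r · ln(z₂/z₀) = ln(z₁/z₀) ⇒ ln z₀ = (ln z₁ − r·ln z₂)/(1 − r)
ln z₀ = (2.24284 − 0.55404×4.61512) / 0.44596 = -0.7044
z₀ = exp(-0.7044) = 0.4944 m

z₀ ≈ 0.494 m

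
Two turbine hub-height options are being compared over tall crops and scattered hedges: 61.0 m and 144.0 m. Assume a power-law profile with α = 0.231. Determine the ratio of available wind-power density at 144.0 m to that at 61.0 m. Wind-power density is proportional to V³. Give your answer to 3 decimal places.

1.813

Speed ratio: V_B/V_A = (z_B/z_A)^α = (144.0/61.0)^0.231 = (2.3607)^0.231 = 1.21947
Power-density ratio: P_B/P_A = (V_B/V_A)³ = (1.21947)³ = 1.81348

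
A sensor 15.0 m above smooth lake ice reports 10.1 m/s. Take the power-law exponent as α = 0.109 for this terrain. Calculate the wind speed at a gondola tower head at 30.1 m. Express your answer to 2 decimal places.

Power-law profile: V₂ = V₁ · (z₂/z₁)^α
V₂ = 10.1 × (30.1/15.0)^0.109 = 10.1 × (2.0067)^0.109
    = 10.1 × 1.0789 = 10.8966 m/s

10.90 m/s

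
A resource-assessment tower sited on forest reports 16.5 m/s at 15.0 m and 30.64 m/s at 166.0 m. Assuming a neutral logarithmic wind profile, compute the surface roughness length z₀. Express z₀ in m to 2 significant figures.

Log law: V(z) ∝ ln(z/z₀). With r = V₁/V₂ = 16.5/30.64 = 0.53851,
r · ln(z₂/z₀) = ln(z₁/z₀) ⇒ ln z₀ = (ln z₁ − r·ln z₂)/(1 − r)
ln z₀ = (2.70805 − 0.53851×5.11199) / 0.46149 = -0.0971
z₀ = exp(-0.0971) = 0.9075 m

z₀ ≈ 0.91 m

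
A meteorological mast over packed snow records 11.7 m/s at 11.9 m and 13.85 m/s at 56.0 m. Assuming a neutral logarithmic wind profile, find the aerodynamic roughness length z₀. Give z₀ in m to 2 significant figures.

Log law: V(z) ∝ ln(z/z₀). With r = V₁/V₂ = 11.7/13.85 = 0.84477,
r · ln(z₂/z₀) = ln(z₁/z₀) ⇒ ln z₀ = (ln z₁ − r·ln z₂)/(1 − r)
ln z₀ = (2.47654 − 0.84477×4.02535) / 0.15523 = -5.9519
z₀ = exp(-5.9519) = 0.002601 m

z₀ ≈ 0.0026 m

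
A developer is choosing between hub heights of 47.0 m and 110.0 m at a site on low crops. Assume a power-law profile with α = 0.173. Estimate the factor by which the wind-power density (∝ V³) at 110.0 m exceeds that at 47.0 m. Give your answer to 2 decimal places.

Speed ratio: V_B/V_A = (z_B/z_A)^α = (110.0/47.0)^0.173 = (2.3404)^0.173 = 1.15848
Power-density ratio: P_B/P_A = (V_B/V_A)³ = (1.15848)³ = 1.55476

1.55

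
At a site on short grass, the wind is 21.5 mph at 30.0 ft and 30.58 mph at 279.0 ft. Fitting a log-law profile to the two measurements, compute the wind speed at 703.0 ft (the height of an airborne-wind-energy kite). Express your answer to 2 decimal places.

Log law: V ∝ ln(z/z₀). From the pair, with r = V₁/V₂ = 0.70307,
ln z₀ = (ln z₁ − r·ln z₂)/(1 − r) = (3.4012 − 0.70307×5.6312)/0.29693 = -1.8791 → z₀ = 0.1527 ft
V₃ = V₁ · ln(z₃/z₀)/ln(z₁/z₀) = 21.5 × 8.4345/5.2803 = 34.3429 mph

34.34 mph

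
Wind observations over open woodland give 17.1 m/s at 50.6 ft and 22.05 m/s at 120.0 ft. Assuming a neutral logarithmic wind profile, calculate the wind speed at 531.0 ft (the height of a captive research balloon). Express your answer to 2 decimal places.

30.58 m/s

Log law: V ∝ ln(z/z₀). From the pair, with r = V₁/V₂ = 0.77551,
ln z₀ = (ln z₁ − r·ln z₂)/(1 − r) = (3.9240 − 0.77551×4.7875)/0.22449 = 0.9408 → z₀ = 2.562 ft
V₃ = V₁ · ln(z₃/z₀)/ln(z₁/z₀) = 17.1 × 5.3339/2.9831 = 30.5754 m/s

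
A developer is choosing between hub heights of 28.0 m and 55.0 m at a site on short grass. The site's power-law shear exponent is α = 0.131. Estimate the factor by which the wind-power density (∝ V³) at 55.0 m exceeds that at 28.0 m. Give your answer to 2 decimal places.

Speed ratio: V_B/V_A = (z_B/z_A)^α = (55.0/28.0)^0.131 = (1.9643)^0.131 = 1.09247
Power-density ratio: P_B/P_A = (V_B/V_A)³ = (1.09247)³ = 1.30386

1.30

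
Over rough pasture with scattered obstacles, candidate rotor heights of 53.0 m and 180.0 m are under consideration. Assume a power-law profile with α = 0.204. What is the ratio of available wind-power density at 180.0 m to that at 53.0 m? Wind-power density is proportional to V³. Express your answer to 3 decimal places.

2.113

Speed ratio: V_B/V_A = (z_B/z_A)^α = (180.0/53.0)^0.204 = (3.3962)^0.204 = 1.28329
Power-density ratio: P_B/P_A = (V_B/V_A)³ = (1.28329)³ = 2.11334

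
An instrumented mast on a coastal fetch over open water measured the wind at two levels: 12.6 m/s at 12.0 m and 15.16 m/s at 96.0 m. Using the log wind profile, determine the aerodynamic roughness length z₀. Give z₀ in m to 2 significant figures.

Log law: V(z) ∝ ln(z/z₀). With r = V₁/V₂ = 12.6/15.16 = 0.83113,
r · ln(z₂/z₀) = ln(z₁/z₀) ⇒ ln z₀ = (ln z₁ − r·ln z₂)/(1 − r)
ln z₀ = (2.48491 − 0.83113×4.56435) / 0.16887 = -7.7498
z₀ = exp(-7.7498) = 0.0004308 m

z₀ ≈ 0.00043 m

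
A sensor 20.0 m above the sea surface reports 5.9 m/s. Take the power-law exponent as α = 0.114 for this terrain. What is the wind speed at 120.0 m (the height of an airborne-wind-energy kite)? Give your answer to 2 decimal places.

7.24 m/s

Power-law profile: V₂ = V₁ · (z₂/z₁)^α
V₂ = 5.9 × (120.0/20.0)^0.114 = 5.9 × (6.0000)^0.114
    = 5.9 × 1.2266 = 7.2370 m/s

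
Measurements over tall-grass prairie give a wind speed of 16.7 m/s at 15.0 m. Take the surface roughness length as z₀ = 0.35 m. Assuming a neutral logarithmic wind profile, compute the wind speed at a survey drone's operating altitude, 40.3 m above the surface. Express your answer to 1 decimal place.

21.1 m/s

Log law: V(z) ∝ ln(z/z₀), so V₂/V₁ = ln(z₂/z₀) / ln(z₁/z₀).
ln(40.3/0.35) = 4.7462, ln(15.0/0.35) = 3.7579
V₂ = 16.7 × 4.7462/3.7579 = 16.7 × 1.2630 = 21.0920 m/s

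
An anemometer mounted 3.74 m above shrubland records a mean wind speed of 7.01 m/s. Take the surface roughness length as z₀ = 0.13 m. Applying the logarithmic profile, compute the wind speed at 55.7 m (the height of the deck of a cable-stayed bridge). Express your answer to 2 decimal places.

Log law: V(z) ∝ ln(z/z₀), so V₂/V₁ = ln(z₂/z₀) / ln(z₁/z₀).
ln(55.7/0.13) = 6.0602, ln(3.74/0.13) = 3.3593
V₂ = 7.01 × 6.0602/3.3593 = 7.01 × 1.8040 = 12.6461 m/s

12.65 m/s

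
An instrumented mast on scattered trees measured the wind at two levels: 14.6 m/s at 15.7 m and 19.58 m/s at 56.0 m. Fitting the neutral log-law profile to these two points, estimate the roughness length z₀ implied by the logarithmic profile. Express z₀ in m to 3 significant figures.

z₀ ≈ 0.377 m

Log law: V(z) ∝ ln(z/z₀). With r = V₁/V₂ = 14.6/19.58 = 0.74566,
r · ln(z₂/z₀) = ln(z₁/z₀) ⇒ ln z₀ = (ln z₁ − r·ln z₂)/(1 − r)
ln z₀ = (2.75366 − 0.74566×4.02535) / 0.25434 = -0.9746
z₀ = exp(-0.9746) = 0.3773 m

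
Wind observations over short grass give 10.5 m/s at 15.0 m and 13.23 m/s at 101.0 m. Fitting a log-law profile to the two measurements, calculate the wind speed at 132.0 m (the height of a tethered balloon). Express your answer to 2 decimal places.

Log law: V ∝ ln(z/z₀). From the pair, with r = V₁/V₂ = 0.79365,
ln z₀ = (ln z₁ − r·ln z₂)/(1 − r) = (2.7081 − 0.79365×4.6151)/0.20635 = -4.6268 → z₀ = 0.009786 m
V₃ = V₁ · ln(z₃/z₀)/ln(z₁/z₀) = 10.5 × 9.5096/7.3349 = 13.6132 m/s

13.61 m/s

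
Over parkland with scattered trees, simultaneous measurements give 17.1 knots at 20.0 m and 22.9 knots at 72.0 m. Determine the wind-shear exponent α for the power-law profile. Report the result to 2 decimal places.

α ≈ 0.23

Power law: V₂/V₁ = (z₂/z₁)^α ⇒ α = ln(V₂/V₁) / ln(z₂/z₁)
α = ln(22.9/17.1) / ln(72.0/20.0) = ln(1.3392) / ln(3.6000)
  = 0.29206 / 1.28093 = 0.22800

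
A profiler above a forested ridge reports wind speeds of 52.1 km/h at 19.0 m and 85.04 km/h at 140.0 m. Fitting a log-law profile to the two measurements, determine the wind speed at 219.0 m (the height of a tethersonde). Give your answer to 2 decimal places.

92.42 km/h

Log law: V ∝ ln(z/z₀). From the pair, with r = V₁/V₂ = 0.61265,
ln z₀ = (ln z₁ − r·ln z₂)/(1 − r) = (2.9444 − 0.61265×4.9416)/0.38735 = -0.2145 → z₀ = 0.8070 m
V₃ = V₁ · ln(z₃/z₀)/ln(z₁/z₀) = 52.1 × 5.6035/3.1589 = 92.4195 km/h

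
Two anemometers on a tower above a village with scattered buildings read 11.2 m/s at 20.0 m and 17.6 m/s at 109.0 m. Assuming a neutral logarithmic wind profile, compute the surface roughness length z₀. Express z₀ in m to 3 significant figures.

z₀ ≈ 1.03 m

Log law: V(z) ∝ ln(z/z₀). With r = V₁/V₂ = 11.2/17.6 = 0.63636,
r · ln(z₂/z₀) = ln(z₁/z₀) ⇒ ln z₀ = (ln z₁ − r·ln z₂)/(1 − r)
ln z₀ = (2.99573 − 0.63636×4.69135) / 0.36364 = 0.0284
z₀ = exp(0.0284) = 1.029 m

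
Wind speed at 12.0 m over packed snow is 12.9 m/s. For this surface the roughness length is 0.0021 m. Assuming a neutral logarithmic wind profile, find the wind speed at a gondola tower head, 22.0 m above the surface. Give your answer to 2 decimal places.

13.80 m/s

Log law: V(z) ∝ ln(z/z₀), so V₂/V₁ = ln(z₂/z₀) / ln(z₁/z₀).
ln(22.0/0.0021) = 9.2569, ln(12.0/0.0021) = 8.6507
V₂ = 12.9 × 9.2569/8.6507 = 12.9 × 1.0701 = 13.8039 m/s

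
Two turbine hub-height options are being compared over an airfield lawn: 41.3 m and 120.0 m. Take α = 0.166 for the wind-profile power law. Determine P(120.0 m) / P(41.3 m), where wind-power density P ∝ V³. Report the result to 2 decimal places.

Speed ratio: V_B/V_A = (z_B/z_A)^α = (120.0/41.3)^0.166 = (2.9056)^0.166 = 1.19370
Power-density ratio: P_B/P_A = (V_B/V_A)³ = (1.19370)³ = 1.70094

1.70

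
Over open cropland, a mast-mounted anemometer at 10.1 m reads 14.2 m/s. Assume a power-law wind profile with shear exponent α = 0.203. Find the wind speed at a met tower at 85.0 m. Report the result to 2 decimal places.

Power-law profile: V₂ = V₁ · (z₂/z₁)^α
V₂ = 14.2 × (85.0/10.1)^0.203 = 14.2 × (8.4158)^0.203
    = 14.2 × 1.5410 = 21.8818 m/s

21.88 m/s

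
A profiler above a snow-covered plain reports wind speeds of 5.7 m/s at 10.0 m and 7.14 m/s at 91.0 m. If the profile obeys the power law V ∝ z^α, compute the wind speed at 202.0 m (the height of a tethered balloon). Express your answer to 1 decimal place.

7.7 m/s

First find α: α = ln(V₂/V₁)/ln(z₂/z₁) = ln(7.14/5.7)/ln(91.0/10.0) = 0.22525/2.20827 = 0.1020
Extrapolate from 91.0 m to 202.0 m: V₃ = 7.14 × (202.0/91.0)^0.1020 = 7.14 × 1.0847 = 7.7450 m/s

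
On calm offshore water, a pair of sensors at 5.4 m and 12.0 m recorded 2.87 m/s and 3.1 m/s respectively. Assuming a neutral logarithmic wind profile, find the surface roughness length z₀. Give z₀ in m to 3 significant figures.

z₀ ≈ 0.000254 m

Log law: V(z) ∝ ln(z/z₀). With r = V₁/V₂ = 2.87/3.1 = 0.92581,
r · ln(z₂/z₀) = ln(z₁/z₀) ⇒ ln z₀ = (ln z₁ − r·ln z₂)/(1 − r)
ln z₀ = (1.68640 − 0.92581×2.48491) / 0.07419 = -8.2776
z₀ = exp(-8.2776) = 0.0002541 m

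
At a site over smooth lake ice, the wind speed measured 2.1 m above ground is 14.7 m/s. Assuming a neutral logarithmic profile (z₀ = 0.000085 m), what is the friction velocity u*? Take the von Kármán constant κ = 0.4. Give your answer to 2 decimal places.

u* ≈ 0.58 m/s

Log law: V(z) = (u*/κ) · ln(z/z₀) ⇒ u* = κ · V / ln(z/z₀)
u* = 0.4 × 14.7 / ln(2.1/0.000085) = 0.4 × 14.7 / 10.1148
   = 5.8800 / 10.1148 = 0.5813 m/s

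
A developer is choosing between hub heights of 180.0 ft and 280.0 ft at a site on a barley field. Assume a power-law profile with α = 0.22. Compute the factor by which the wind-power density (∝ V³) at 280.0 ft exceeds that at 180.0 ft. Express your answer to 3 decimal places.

1.339

Speed ratio: V_B/V_A = (z_B/z_A)^α = (280.0/180.0)^0.22 = (1.5556)^0.22 = 1.10208
Power-density ratio: P_B/P_A = (V_B/V_A)³ = (1.10208)³ = 1.33858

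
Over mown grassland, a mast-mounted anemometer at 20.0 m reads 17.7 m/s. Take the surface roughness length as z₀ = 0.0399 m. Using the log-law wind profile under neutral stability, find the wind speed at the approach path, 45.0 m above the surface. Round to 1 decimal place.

20.0 m/s

Log law: V(z) ∝ ln(z/z₀), so V₂/V₁ = ln(z₂/z₀) / ln(z₁/z₀).
ln(45.0/0.0399) = 7.0280, ln(20.0/0.0399) = 6.2171
V₂ = 17.7 × 7.0280/6.2171 = 17.7 × 1.1304 = 20.0087 m/s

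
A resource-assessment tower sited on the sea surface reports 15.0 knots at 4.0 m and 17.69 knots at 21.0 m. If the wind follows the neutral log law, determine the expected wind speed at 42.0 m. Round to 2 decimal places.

Log law: V ∝ ln(z/z₀). From the pair, with r = V₁/V₂ = 0.84794,
ln z₀ = (ln z₁ − r·ln z₂)/(1 − r) = (1.3863 − 0.84794×3.0445)/0.15206 = -7.8603 → z₀ = 0.0003857 m
V₃ = V₁ · ln(z₃/z₀)/ln(z₁/z₀) = 15.0 × 11.5980/9.2466 = 18.8144 knots

18.81 knots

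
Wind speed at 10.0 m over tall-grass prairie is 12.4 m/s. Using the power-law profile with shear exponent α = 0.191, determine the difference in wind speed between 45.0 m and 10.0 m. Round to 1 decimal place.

4.1 m/s

Power law: V₂ = V₁ · (z₂/z₁)^α = 12.4 × (4.5000)^0.191 = 16.5267 m/s
ΔV = 16.5267 − 12.4 = 4.1267 m/s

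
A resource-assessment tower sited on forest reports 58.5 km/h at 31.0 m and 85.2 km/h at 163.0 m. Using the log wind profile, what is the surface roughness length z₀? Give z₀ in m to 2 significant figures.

z₀ ≈ 0.82 m

Log law: V(z) ∝ ln(z/z₀). With r = V₁/V₂ = 58.5/85.2 = 0.68662,
r · ln(z₂/z₀) = ln(z₁/z₀) ⇒ ln z₀ = (ln z₁ − r·ln z₂)/(1 − r)
ln z₀ = (3.43399 − 0.68662×5.09375) / 0.31338 = -0.2026
z₀ = exp(-0.2026) = 0.8166 m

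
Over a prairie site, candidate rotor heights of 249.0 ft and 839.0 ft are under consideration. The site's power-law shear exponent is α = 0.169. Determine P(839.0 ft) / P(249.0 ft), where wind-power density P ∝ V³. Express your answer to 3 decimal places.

Speed ratio: V_B/V_A = (z_B/z_A)^α = (839.0/249.0)^0.169 = (3.3695)^0.169 = 1.22789
Power-density ratio: P_B/P_A = (V_B/V_A)³ = (1.22789)³ = 1.85129

1.851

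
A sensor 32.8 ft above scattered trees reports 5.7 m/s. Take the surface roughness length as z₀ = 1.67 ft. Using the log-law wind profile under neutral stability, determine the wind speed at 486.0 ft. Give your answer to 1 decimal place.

10.9 m/s

Log law: V(z) ∝ ln(z/z₀), so V₂/V₁ = ln(z₂/z₀) / ln(z₁/z₀).
ln(486.0/1.67) = 5.6734, ln(32.8/1.67) = 2.9776
V₂ = 5.7 × 5.6734/2.9776 = 5.7 × 1.9054 = 10.8605 m/s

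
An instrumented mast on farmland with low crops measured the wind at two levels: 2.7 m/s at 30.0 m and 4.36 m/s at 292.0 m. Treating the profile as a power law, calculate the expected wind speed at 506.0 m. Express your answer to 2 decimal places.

4.90 m/s

First find α: α = ln(V₂/V₁)/ln(z₂/z₁) = ln(4.36/2.7)/ln(292.0/30.0) = 0.47922/2.27556 = 0.2106
Extrapolate from 292.0 m to 506.0 m: V₃ = 4.36 × (506.0/292.0)^0.2106 = 4.36 × 1.1228 = 4.8952 m/s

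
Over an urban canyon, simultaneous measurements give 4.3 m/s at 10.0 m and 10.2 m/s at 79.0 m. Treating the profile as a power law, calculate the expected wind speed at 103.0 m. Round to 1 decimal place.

11.4 m/s

First find α: α = ln(V₂/V₁)/ln(z₂/z₁) = ln(10.2/4.3)/ln(79.0/10.0) = 0.86377/2.06686 = 0.4179
Extrapolate from 79.0 m to 103.0 m: V₃ = 10.2 × (103.0/79.0)^0.4179 = 10.2 × 1.1172 = 11.3959 m/s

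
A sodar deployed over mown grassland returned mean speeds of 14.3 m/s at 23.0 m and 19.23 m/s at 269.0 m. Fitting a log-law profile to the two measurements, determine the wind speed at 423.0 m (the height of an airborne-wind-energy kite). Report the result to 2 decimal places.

20.14 m/s

Log law: V ∝ ln(z/z₀). From the pair, with r = V₁/V₂ = 0.74363,
ln z₀ = (ln z₁ − r·ln z₂)/(1 − r) = (3.1355 − 0.74363×5.5947)/0.25637 = -3.9977 → z₀ = 0.01836 m
V₃ = V₁ · ln(z₃/z₀)/ln(z₁/z₀) = 14.3 × 10.0451/7.1332 = 20.1375 m/s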